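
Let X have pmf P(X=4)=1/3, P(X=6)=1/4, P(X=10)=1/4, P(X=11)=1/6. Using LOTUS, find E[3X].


E[3X] = sum(g(x)*P(x))
= 12*1/3 + 18*1/4 + 30*1/4 + 33*1/6
= 43/2

43/2


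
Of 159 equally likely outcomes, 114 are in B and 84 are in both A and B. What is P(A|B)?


P(A|B) = P(A∩B)/P(B) = (84/159)/(114/159) = 84/114 = 14/19

14/19


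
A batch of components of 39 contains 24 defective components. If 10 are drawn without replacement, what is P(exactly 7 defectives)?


P(X=7) = C(24,7)*C(15,3) / C(39,10)
= 346104*455 / 635745396
= 157477320/635745396 = 4830/19499

4830/19499


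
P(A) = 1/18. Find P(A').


P(A') = 1 - P(A) = 1 - 1/18 = 17/18

17/18


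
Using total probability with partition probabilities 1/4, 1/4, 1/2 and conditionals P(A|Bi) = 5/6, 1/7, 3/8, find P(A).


P(A) = P(A|B1)P(B1) + P(A|B2)P(B2) + P(A|B3)P(B3)
= 5/6*1/4 + 1/7*1/4 + 3/8*1/2
= 5/24 + 1/28 + 3/16 = 145/336

145/336


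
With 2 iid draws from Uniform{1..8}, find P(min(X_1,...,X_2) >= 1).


P(min >= 1) = P(all X_i >= 1) = (P(X_1 >= 1))^2
= (8/8)^2 = 1^2 = 1

1


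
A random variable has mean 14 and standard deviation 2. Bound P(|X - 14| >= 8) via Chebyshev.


k = 8/2 = 4
Chebyshev: P(|X-mu| >= k*sigma) <= 1/k^2 = 1/4^2 = 1/16

1/16


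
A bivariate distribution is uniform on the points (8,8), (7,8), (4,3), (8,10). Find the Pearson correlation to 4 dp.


Cov(X,Y) = 4.0625, Var(X) = 2.6875, Var(Y) = 6.6875
rho = Cov/(sqrt(VarX)*sqrt(VarY)) = 0.9583

0.9583


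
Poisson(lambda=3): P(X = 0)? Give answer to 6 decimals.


P(X=0) = e^(-3) * 3^0 / 0!
≈ 0.04978706837 * 1 / 1
≈ 0.049787

0.049787


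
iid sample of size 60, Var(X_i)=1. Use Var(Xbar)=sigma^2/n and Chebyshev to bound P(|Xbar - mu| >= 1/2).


Var(Xbar) = Var(X)/n = 1/60
Chebyshev: P(|Xbar-mu| >= 1/2) <= Var(Xbar)/(1/2)^2 = (1/60)/(1/4) = 1/15

1/15


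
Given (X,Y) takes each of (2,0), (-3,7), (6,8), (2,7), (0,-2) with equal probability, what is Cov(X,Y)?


E[X]=7/5, E[Y]=4, E[XY]=41/5
Cov(X,Y) = E[XY] - E[X]E[Y] = 41/5 - 7/5*4 = 13/5

13/5


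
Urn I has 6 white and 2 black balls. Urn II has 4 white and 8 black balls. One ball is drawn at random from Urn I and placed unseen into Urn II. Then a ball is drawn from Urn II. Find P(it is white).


P(transfer white) = 6/8 = 3/4; P(transfer black) = 1/4
If white transferred: Urn II has 5 white of 13, so P(white|white moved) = 5/13
If black transferred: Urn II has 4 white of 13, so P(white|black moved) = 4/13
By total probability: P(white) = 3/4*5/13 + 1/4*4/13 = 19/52

19/52


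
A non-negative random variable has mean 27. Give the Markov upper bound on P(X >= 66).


Markov: P(X >= a) <= E[X]/a
P(X >= 66) <= 27/66 = 9/22

9/22


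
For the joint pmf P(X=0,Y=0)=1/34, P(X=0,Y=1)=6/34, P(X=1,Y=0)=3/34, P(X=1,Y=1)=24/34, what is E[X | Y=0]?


P(Y=0) = 4/34
E[X|Y=0] = (0*1 + 1*3)/4 = 3/4

3/4


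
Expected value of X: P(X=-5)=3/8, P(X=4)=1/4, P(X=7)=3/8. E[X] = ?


E[X] = sum(x * P(x))
= -5*3/8 + 4*1/4 + 7*3/8
= 7/4

7/4


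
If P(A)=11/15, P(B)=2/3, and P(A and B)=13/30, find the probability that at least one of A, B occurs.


P(A∪B) = P(A) + P(B) - P(A∩B)
= 11/15 + 2/3 - 13/30 = 29/30

29/30


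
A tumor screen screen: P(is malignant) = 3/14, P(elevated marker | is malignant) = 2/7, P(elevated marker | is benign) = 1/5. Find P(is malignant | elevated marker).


P(A) = P(A|B)P(B) + P(A|B')P(B') = 2/7*3/14 + 1/5*11/14 = 107/490
P(B|A) = P(A|B)P(B)/P(A) = (3/49)/(107/490) = 30/107

30/107


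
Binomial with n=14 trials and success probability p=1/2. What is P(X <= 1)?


P(X<=1) = P(X=0) + P(X=1)
= 1/16384 + 7/8192
= 15/16384

15/16384


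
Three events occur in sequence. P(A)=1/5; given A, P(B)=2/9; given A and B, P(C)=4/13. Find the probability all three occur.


P(A∩B∩C) = P(A) * P(B|A) * P(C|A∩B)
= 1/5 * 2/9 * 4/13
= 2/45 * 4/13 = 8/585

8/585


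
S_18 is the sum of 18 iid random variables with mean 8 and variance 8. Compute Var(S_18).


By independence, Var(S_n) = n*Var(X_1) = 18*8 = 144

144


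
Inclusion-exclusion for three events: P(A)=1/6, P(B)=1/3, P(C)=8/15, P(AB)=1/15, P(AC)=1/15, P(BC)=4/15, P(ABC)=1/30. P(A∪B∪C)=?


P(A∪B∪C) = P(A)+P(B)+P(C) - P(AB)-P(AC)-P(BC) + P(ABC)
= 1/6+1/3+8/15 - 1/15-1/15-4/15 + 1/30
= 2/3

2/3


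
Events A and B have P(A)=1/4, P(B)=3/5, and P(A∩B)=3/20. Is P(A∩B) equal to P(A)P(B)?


P(A)*P(B) = 1/4*3/5 = 3/20
P(A∩B) = 3/20, which equals P(A)P(B), so independent

Yes, A and B are independent


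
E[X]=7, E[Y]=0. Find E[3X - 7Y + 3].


E[3X - 7Y + 3] = 3*E[X] - 7*E[Y] + 3
= (3)*(7) + (-7)*(0) + (3)
= 21 + 0 + 3 = 24

24


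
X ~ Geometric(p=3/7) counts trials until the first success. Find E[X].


For geometric (trials until first success), E[X] = 1/p = 1/(3/7) = 7/3

7/3


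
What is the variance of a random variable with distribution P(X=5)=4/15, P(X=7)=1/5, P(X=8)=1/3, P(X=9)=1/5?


E[X] = 36/5, E[X^2] = 54
Var(X) = E[X^2] - (E[X])^2 = 54 - (36/5)^2 = 54/25

54/25


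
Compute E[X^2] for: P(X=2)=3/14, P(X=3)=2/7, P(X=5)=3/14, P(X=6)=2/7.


E[X^2] = sum(x^2 * P(x))
= 4*3/14 + 9*2/7 + 25*3/14 + 36*2/7
= 267/14

267/14


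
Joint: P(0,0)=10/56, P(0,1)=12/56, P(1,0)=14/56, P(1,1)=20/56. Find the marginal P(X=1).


P(X=1) = P(1,0)+P(1,1) = 14/56 + 20/56 = 34/56 = 17/28

17/28


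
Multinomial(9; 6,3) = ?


9! = 362880
Denominator: 6!=720 * 3!=6
Coefficient = 362880 / 4320 = 84

84


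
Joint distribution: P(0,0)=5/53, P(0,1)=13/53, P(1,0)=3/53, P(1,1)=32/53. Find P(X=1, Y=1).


Read from table: P(X=1, Y=1) = 32/53

32/53


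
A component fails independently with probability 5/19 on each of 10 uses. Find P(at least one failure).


P(at least one) = 1 - P(none)
P(none) = (1 - 5/19)^10 = (14/19)^10 = 289254654976/6131066257801
P(at least one) = 1 - 289254654976/6131066257801 = 5841811602825/6131066257801

5841811602825/6131066257801


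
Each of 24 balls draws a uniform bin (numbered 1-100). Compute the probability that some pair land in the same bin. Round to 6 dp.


P(all different) = prod((100-i)/100 for i=0..23) = 0.049497
P(at least one match) = 1 - 0.049497 = 0.950503

0.950503


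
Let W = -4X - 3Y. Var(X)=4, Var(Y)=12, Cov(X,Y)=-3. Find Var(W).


Var(-4X - 3Y) = (-4)^2*Var(X) + (-3)^2*Var(Y) + 2*(-4)*(-3)*Cov(X,Y)
= 16*4 + 9*12 + 24*(-3)
= 64 + 108 - 72 = 100

100


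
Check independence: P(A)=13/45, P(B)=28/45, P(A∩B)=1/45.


P(A)*P(B) = 13/45*28/45 = 364/2025
P(A∩B) = 1/45 != 364/2025, so not independent

No, A and B are not independent


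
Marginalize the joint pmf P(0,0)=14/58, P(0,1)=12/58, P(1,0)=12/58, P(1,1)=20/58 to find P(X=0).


P(X=0) = P(0,0)+P(0,1) = 14/58 + 12/58 = 26/58 = 13/29

13/29


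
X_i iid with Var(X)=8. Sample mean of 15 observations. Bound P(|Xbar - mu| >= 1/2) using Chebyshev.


Var(Xbar) = Var(X)/n = 8/15
Chebyshev: P(|Xbar-mu| >= 1/2) <= Var(Xbar)/(1/2)^2 = (8/15)/(1/4) = 32/15
Bound exceeds 1, so trivial bound: 1

1


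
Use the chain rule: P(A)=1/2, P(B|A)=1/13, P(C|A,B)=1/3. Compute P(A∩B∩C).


P(A∩B∩C) = P(A) * P(B|A) * P(C|A∩B)
= 1/2 * 1/13 * 1/3
= 1/26 * 1/3 = 1/78

1/78


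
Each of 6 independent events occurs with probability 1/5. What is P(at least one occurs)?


P(at least one) = 1 - P(none)
P(none) = (1 - 1/5)^6 = (4/5)^6 = 4096/15625
P(at least one) = 1 - 4096/15625 = 11529/15625

11529/15625


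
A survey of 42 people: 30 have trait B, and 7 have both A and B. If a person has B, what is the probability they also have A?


P(A|B) = P(A∩B)/P(B) = (7/42)/(30/42) = 7/30

7/30


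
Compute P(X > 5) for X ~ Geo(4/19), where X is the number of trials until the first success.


P(X > 5) = P(first 5 trials all fail) = (1-p)^5 = (15/19)^5 = 759375/2476099

759375/2476099


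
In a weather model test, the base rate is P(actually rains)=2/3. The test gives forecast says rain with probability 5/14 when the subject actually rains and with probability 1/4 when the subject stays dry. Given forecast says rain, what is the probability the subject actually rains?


P(A) = P(A|B)P(B) + P(A|B')P(B') = 5/14*2/3 + 1/4*1/3 = 9/28
P(B|A) = P(A|B)P(B)/P(A) = (5/21)/(9/28) = 20/27

20/27


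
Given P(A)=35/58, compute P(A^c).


P(A') = 1 - P(A) = 1 - 35/58 = 23/58

23/58


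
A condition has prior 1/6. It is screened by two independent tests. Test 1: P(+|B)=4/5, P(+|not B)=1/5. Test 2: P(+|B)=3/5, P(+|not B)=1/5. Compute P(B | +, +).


After test 1: P(+) = 4/5*1/6 + 1/5*5/6 = 3/10
P(B|+) = (2/15)/(3/10) = 4/9
After test 2 (use post1 as new prior): P(+) = 3/5*4/9 + 1/5*5/9 = 17/45
P(B|+,+) = (4/15)/(17/45) = 12/17

12/17


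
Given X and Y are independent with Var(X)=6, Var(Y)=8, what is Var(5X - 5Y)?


Independence => Cov(X,Y)=0
Var(5X - 5Y) = 5^2*Var(X) + (-5)^2*Var(Y)
= 25*6 + 25*8 = 350

350


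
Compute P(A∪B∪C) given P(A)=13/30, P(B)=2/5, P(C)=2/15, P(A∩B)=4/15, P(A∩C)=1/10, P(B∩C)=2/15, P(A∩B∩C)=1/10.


P(A∪B∪C) = P(A)+P(B)+P(C) - P(AB)-P(AC)-P(BC) + P(ABC)
= 13/30+2/5+2/15 - 4/15-1/10-2/15 + 1/10
= 17/30

17/30


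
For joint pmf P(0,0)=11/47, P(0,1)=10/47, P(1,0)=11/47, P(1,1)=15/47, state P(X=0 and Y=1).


Read from table: P(X=0, Y=1) = 10/47

10/47


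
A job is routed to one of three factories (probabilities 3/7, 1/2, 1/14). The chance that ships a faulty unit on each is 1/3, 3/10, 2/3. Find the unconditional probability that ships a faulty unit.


P(A) = P(A|B1)P(B1) + P(A|B2)P(B2) + P(A|B3)P(B3)
= 1/3*3/7 + 3/10*1/2 + 2/3*1/14
= 1/7 + 3/20 + 1/21 = 143/420

143/420


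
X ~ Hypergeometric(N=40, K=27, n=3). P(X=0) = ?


P(X=0) = C(27,0)*C(13,3) / C(40,3)
= 1*286 / 9880
= 286/9880 = 11/380

11/380


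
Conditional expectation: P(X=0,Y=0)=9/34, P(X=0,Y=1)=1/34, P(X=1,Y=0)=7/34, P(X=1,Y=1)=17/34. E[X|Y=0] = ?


P(Y=0) = 16/34
E[X|Y=0] = (0*9 + 1*7)/16 = 7/16

7/16


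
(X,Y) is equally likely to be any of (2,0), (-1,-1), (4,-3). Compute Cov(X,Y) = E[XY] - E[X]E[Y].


E[X]=5/3, E[Y]=-4/3, E[XY]=-11/3
Cov(X,Y) = E[XY] - E[X]E[Y] = -11/3 - 5/3*-4/3 = -13/9

-13/9


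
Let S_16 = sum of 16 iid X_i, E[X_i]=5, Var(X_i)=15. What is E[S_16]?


E[S_n] = n*E[X_1] = 16*5 = 80

80


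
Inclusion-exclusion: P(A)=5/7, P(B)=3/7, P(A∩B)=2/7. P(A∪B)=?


P(A∪B) = P(A) + P(B) - P(A∩B)
= 5/7 + 3/7 - 2/7 = 6/7

6/7


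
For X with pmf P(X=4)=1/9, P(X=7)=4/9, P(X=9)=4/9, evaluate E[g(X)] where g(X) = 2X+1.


E[2X+1] = sum(g(x)*P(x))
= 9*1/9 + 15*4/9 + 19*4/9
= 145/9

145/9


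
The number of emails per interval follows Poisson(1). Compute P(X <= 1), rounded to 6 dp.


P(X<=1) = e^(-1)*1^0/0! + e^(-1)*1^1/1!
≈ 0.3678794412 + 0.3678794412
= 0.7357588824
≈ 0.735759

0.735759


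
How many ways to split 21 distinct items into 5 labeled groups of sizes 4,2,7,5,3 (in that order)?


21! = 51090942171709440000
Denominator: 4!=24 * 2!=2 * 7!=5040 * 5!=120 * 3!=6
Coefficient = 51090942171709440000 / 174182400 = 293318625600

293318625600


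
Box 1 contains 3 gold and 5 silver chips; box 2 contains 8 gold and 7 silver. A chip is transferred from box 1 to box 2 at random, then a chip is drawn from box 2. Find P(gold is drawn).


P(transfer gold) = 3/8; P(transfer silver) = 5/8
If gold transferred: Urn II has 9 gold of 16, so P(gold|gold moved) = 9/16
If silver transferred: Urn II has 8 gold of 16, so P(gold|silver moved) = 1/2
By total probability: P(gold) = 3/8*9/16 + 5/8*1/2 = 67/128

67/128


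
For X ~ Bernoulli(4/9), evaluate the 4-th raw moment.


For Bernoulli: X in {0,1}
E[X^4] = 0^4*(1-4/9) + 1^4*4/9 = 4/9

4/9


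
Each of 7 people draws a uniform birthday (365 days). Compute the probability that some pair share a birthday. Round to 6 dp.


P(all different) = prod((365-i)/365 for i=0..6) = 0.943764
P(at least one match) = 1 - 0.943764 = 0.056236

0.056236


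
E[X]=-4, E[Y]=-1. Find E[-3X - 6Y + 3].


E[-3X - 6Y + 3] = -3*E[X] - 6*E[Y] + 3
= (-3)*(-4) + (-6)*(-1) + (3)
= 12 + 6 + 3 = 21

21


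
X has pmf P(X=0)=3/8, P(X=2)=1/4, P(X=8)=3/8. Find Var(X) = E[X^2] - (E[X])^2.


E[X] = 7/2, E[X^2] = 25
Var(X) = E[X^2] - (E[X])^2 = 25 - (7/2)^2 = 51/4

51/4


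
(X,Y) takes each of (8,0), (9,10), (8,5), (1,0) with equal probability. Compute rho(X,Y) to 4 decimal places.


Cov(X,Y) = 8.1250, Var(X) = 10.2500, Var(Y) = 17.1875
rho = Cov/(sqrt(VarX)*sqrt(VarY)) = 0.6121

0.6121


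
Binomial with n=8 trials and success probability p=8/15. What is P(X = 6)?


P(X=6) = C(8,6) * p^6 * (1-p)^2
= 28 * 262144/11390625 * 49/225
= 359661568/2562890625

359661568/2562890625


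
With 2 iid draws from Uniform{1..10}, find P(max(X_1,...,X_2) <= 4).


P(max <= 4) = P(all X_i <= 4) = (P(X_1 <= 4))^2
= (4/10)^2 = (2/5)^2 = 4/25

4/25


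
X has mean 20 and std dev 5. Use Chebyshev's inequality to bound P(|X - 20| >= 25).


k = 25/5 = 5
Chebyshev: P(|X-mu| >= k*sigma) <= 1/k^2 = 1/5^2 = 1/25

1/25


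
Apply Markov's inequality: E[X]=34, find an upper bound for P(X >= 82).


Markov: P(X >= a) <= E[X]/a
P(X >= 82) <= 34/82 = 17/41

17/41


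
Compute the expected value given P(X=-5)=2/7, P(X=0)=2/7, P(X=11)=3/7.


E[X] = sum(x * P(x))
= -5*2/7 + 0*2/7 + 11*3/7
= 23/7

23/7


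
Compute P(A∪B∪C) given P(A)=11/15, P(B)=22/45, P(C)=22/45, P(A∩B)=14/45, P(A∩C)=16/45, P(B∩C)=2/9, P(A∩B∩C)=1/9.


P(A∪B∪C) = P(A)+P(B)+P(C) - P(AB)-P(AC)-P(BC) + P(ABC)
= 11/15+22/45+22/45 - 14/45-16/45-2/9 + 1/9
= 14/15

14/15


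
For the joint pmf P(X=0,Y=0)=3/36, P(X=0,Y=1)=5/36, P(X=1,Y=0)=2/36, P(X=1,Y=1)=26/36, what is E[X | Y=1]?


P(Y=1) = 31/36
E[X|Y=1] = (0*5 + 1*26)/31 = 26/31

26/31


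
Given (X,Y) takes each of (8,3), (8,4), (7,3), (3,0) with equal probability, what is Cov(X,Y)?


E[X]=13/2, E[Y]=5/2, E[XY]=77/4
Cov(X,Y) = E[XY] - E[X]E[Y] = 77/4 - 13/2*5/2 = 3

3


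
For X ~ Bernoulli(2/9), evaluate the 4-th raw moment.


For Bernoulli: X in {0,1}
E[X^4] = 0^4*(1-2/9) + 1^4*2/9 = 2/9

2/9


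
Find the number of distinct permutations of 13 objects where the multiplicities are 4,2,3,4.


13! = 6227020800
Denominator: 4!=24 * 2!=2 * 3!=6 * 4!=24
Coefficient = 6227020800 / 6912 = 900900

900900


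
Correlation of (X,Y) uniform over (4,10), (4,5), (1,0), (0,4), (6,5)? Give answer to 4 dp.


Cov(X,Y) = 3.6000, Var(X) = 4.8000, Var(Y) = 10.1600
rho = Cov/(sqrt(VarX)*sqrt(VarY)) = 0.5155

0.5155


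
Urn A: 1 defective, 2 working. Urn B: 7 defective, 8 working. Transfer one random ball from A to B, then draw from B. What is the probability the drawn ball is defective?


P(transfer defective) = 1/3; P(transfer working) = 2/3
If defective transferred: Urn II has 8 defective of 16, so P(defective|defective moved) = 1/2
If working transferred: Urn II has 7 defective of 16, so P(defective|working moved) = 7/16
By total probability: P(defective) = 1/3*1/2 + 2/3*7/16 = 11/24

11/24


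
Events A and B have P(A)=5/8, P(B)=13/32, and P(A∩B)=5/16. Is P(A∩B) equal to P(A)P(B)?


P(A)*P(B) = 5/8*13/32 = 65/256
P(A∩B) = 5/16 != 65/256, so not independent

No, A and B are not independent


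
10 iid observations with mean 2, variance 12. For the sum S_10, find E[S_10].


E[S_n] = n*E[X_1] = 10*2 = 20

20


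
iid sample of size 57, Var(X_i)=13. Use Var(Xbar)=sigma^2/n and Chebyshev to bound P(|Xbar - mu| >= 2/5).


Var(Xbar) = Var(X)/n = 13/57
Chebyshev: P(|Xbar-mu| >= 2/5) <= Var(Xbar)/(2/5)^2 = (13/57)/(4/25) = 325/228
Bound exceeds 1, so trivial bound: 1

1


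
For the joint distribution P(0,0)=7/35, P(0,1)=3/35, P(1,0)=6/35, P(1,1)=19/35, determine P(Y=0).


P(Y=0) = P(0,0)+P(1,0) = 7/35 + 6/35 = 13/35

13/35


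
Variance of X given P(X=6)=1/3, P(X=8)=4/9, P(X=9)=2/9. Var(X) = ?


E[X] = 68/9, E[X^2] = 526/9
Var(X) = E[X^2] - (E[X])^2 = 526/9 - (68/9)^2 = 110/81

110/81


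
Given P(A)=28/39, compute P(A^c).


P(A') = 1 - P(A) = 1 - 28/39 = 11/39

11/39


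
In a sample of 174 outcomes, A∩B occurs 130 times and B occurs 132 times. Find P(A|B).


P(A|B) = P(A∩B)/P(B) = (130/174)/(132/174) = 130/132 = 65/66

65/66


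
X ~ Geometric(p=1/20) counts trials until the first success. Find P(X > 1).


P(X > 1) = P(first 1 trials all fail) = (1-p)^1 = (19/20)^1 = 19/20

19/20


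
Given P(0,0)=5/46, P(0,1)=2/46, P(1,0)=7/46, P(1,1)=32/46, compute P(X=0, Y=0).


Read from table: P(X=0, Y=0) = 5/46

5/46


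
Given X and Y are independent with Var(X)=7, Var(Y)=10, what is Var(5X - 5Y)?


Independence => Cov(X,Y)=0
Var(5X - 5Y) = 5^2*Var(X) + (-5)^2*Var(Y)
= 25*7 + 25*10 = 425

425


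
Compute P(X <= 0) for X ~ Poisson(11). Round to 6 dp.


P(X<=0) = e^(-11)*11^0/0!
≈ 0.0000167017
≈ 0.000017

0.000017


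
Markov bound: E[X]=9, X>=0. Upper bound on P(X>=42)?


Markov: P(X >= a) <= E[X]/a
P(X >= 42) <= 9/42 = 3/14

3/14


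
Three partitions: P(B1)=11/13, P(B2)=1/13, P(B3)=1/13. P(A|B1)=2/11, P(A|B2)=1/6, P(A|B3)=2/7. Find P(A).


P(A) = P(A|B1)P(B1) + P(A|B2)P(B2) + P(A|B3)P(B3)
= 2/11*11/13 + 1/6*1/13 + 2/7*1/13
= 2/13 + 1/78 + 2/91 = 103/546

103/546


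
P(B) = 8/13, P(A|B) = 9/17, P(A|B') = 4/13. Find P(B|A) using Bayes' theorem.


P(A) = P(A|B)P(B) + P(A|B')P(B') = 9/17*8/13 + 4/13*5/13 = 1276/2873
P(B|A) = P(A|B)P(B)/P(A) = (72/221)/(1276/2873) = 234/319

234/319


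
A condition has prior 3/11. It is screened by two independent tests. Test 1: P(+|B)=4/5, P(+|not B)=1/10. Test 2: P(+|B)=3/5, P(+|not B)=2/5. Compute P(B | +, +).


After test 1: P(+) = 4/5*3/11 + 1/10*8/11 = 16/55
P(B|+) = (12/55)/(16/55) = 3/4
After test 2 (use post1 as new prior): P(+) = 3/5*3/4 + 2/5*1/4 = 11/20
P(B|+,+) = (9/20)/(11/20) = 9/11

9/11


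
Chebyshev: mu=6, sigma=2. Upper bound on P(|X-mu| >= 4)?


k = 4/2 = 2
Chebyshev: P(|X-mu| >= k*sigma) <= 1/k^2 = 1/2^2 = 1/4

1/4


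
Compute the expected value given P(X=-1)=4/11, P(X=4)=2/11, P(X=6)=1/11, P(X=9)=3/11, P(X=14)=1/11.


E[X] = sum(x * P(x))
= -1*4/11 + 4*2/11 + 6*1/11 + 9*3/11 + 14*1/11
= 51/11

51/11


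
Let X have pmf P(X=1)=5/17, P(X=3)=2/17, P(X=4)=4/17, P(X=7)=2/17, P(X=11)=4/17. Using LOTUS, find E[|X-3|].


E[|X-3|] = sum(g(x)*P(x))
= 2*5/17 + 0*2/17 + 1*4/17 + 4*2/17 + 8*4/17
= 54/17

54/17


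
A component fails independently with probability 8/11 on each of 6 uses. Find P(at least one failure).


P(at least one) = 1 - P(none)
P(none) = (1 - 8/11)^6 = (3/11)^6 = 729/1771561
P(at least one) = 1 - 729/1771561 = 1770832/1771561

1770832/1771561


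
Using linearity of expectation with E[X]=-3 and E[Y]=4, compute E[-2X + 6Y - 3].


E[-2X + 6Y - 3] = -2*E[X] + 6*E[Y] - 3
= (-2)*(-3) + (6)*(4) + (-3)
= 6 + 24 - 3 = 27

27


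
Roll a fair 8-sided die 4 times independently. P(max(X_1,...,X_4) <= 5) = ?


P(max <= 5) = P(all X_i <= 5) = (P(X_1 <= 5))^4
= (5/8)^4 = 625/4096

625/4096


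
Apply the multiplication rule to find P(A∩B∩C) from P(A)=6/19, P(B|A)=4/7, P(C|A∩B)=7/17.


P(A∩B∩C) = P(A) * P(B|A) * P(C|A∩B)
= 6/19 * 4/7 * 7/17
= 24/133 * 7/17 = 24/323

24/323


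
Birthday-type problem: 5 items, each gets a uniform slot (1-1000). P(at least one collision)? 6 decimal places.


P(all different) = prod((1000-i)/1000 for i=0..4) = 0.990035
P(at least one match) = 1 - 0.990035 = 0.009965

0.009965


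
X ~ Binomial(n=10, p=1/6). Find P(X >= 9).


P(X>=9) = P(X=9) + P(X=10)
= 25/30233088 + 1/60466176
= 17/20155392

17/20155392


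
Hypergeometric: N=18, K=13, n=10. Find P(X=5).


P(X=5) = C(13,5)*C(5,5) / C(18,10)
= 1287*1 / 43758
= 1287/43758 = 1/34

1/34


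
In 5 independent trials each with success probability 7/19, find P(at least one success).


P(at least one) = 1 - P(none)
P(none) = (1 - 7/19)^5 = (12/19)^5 = 248832/2476099
P(at least one) = 1 - 248832/2476099 = 2227267/2476099

2227267/2476099


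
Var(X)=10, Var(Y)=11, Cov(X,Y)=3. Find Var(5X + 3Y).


Var(5X + 3Y) = 5^2*Var(X) + 3^2*Var(Y) + 2*5*3*Cov(X,Y)
= 25*10 + 9*11 + 30*3
= 250 + 99 + 90 = 439

439


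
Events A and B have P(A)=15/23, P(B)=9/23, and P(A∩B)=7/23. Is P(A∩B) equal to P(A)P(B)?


P(A)*P(B) = 15/23*9/23 = 135/529
P(A∩B) = 7/23 != 135/529, so not independent

No, A and B are not independent


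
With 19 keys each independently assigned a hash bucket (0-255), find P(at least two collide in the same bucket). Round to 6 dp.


P(all different) = prod((256-i)/256 for i=0..18) = 0.504258
P(at least one match) = 1 - 0.504258 = 0.495742

0.495742


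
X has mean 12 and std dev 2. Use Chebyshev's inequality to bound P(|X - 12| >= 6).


k = 6/2 = 3
Chebyshev: P(|X-mu| >= k*sigma) <= 1/k^2 = 1/3^2 = 1/9

1/9


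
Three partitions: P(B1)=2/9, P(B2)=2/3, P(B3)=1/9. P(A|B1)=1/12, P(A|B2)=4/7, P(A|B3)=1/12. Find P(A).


P(A) = P(A|B1)P(B1) + P(A|B2)P(B2) + P(A|B3)P(B3)
= 1/12*2/9 + 4/7*2/3 + 1/12*1/9
= 1/54 + 8/21 + 1/108 = 103/252

103/252


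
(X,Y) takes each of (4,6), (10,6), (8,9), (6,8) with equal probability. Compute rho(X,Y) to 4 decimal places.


Cov(X,Y) = 0.2500, Var(X) = 5.0000, Var(Y) = 1.6875
rho = Cov/(sqrt(VarX)*sqrt(VarY)) = 0.0861

0.0861


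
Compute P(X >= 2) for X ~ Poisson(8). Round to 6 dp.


P(X>=2) = 1 - P(X<=1) = 1 - (e^(-8)*8^0/0! + e^(-8)*8^1/1!)
≈ 1 - (0.0003354626 + 0.0026837010)
= 1 - 0.0030191636 = 0.9969808364
≈ 0.996981

0.996981


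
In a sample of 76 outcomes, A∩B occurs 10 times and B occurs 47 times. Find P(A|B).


P(A|B) = P(A∩B)/P(B) = (10/76)/(47/76) = 10/47

10/47


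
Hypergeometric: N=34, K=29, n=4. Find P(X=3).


P(X=3) = C(29,3)*C(5,1) / C(34,4)
= 3654*5 / 46376
= 18270/46376 = 9135/23188

9135/23188


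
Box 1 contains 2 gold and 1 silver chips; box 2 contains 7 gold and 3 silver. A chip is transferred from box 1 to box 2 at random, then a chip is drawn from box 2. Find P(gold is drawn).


P(transfer gold) = 2/3; P(transfer silver) = 1/3
If gold transferred: Urn II has 8 gold of 11, so P(gold|gold moved) = 8/11
If silver transferred: Urn II has 7 gold of 11, so P(gold|silver moved) = 7/11
By total probability: P(gold) = 2/3*8/11 + 1/3*7/11 = 23/33

23/33


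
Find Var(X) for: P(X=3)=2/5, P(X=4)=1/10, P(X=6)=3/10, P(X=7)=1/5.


E[X] = 24/5, E[X^2] = 129/5
Var(X) = E[X^2] - (E[X])^2 = 129/5 - (24/5)^2 = 69/25

69/25


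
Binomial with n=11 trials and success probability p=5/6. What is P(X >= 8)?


P(X>=8) = P(X=8) + P(X=9) + P(X=10) + P(X=11)
= 21484375/120932352 + 107421875/362797056 + 107421875/362797056 + 48828125/362797056
= 13671875/15116544

13671875/15116544


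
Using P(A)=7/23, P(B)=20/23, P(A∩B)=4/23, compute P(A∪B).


P(A∪B) = P(A) + P(B) - P(A∩B)
= 7/23 + 20/23 - 4/23 = 1

1


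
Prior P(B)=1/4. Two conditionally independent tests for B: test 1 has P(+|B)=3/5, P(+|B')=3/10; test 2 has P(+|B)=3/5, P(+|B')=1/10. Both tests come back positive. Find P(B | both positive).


After test 1: P(+) = 3/5*1/4 + 3/10*3/4 = 3/8
P(B|+) = (3/20)/(3/8) = 2/5
After test 2 (use post1 as new prior): P(+) = 3/5*2/5 + 1/10*3/5 = 3/10
P(B|+,+) = (6/25)/(3/10) = 4/5

4/5


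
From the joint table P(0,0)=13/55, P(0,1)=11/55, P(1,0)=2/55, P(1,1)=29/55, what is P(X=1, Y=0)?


Read from table: P(X=1, Y=0) = 2/55

2/55


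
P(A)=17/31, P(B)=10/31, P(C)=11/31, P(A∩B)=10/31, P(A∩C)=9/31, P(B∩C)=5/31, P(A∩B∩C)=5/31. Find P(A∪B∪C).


P(A∪B∪C) = P(A)+P(B)+P(C) - P(AB)-P(AC)-P(BC) + P(ABC)
= 17/31+10/31+11/31 - 10/31-9/31-5/31 + 5/31
= 19/31

19/31


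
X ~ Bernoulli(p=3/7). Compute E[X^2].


For Bernoulli: X in {0,1}
E[X^2] = 0^2*(1-3/7) + 1^2*3/7 = 3/7

3/7


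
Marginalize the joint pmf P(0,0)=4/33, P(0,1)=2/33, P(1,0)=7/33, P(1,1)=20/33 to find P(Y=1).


P(Y=1) = P(0,1)+P(1,1) = 2/33 + 20/33 = 22/33 = 2/3

2/3


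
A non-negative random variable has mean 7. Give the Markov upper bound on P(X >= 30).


Markov: P(X >= a) <= E[X]/a
P(X >= 30) <= 7/30

7/30


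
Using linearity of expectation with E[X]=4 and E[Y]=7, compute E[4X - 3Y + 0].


E[4X - 3Y + 0] = 4*E[X] - 3*E[Y] + 0
= (4)*(4) + (-3)*(7) + (0)
= 16 - 21 + 0 = -5

-5


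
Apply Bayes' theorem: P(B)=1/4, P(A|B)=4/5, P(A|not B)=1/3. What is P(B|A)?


P(A) = P(A|B)P(B) + P(A|B')P(B') = 4/5*1/4 + 1/3*3/4 = 9/20
P(B|A) = P(A|B)P(B)/P(A) = (1/5)/(9/20) = 4/9

4/9


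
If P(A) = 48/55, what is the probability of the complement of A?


P(A') = 1 - P(A) = 1 - 48/55 = 7/55

7/55


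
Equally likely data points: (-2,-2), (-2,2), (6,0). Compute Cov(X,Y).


E[X]=2/3, E[Y]=0, E[XY]=0
Cov(X,Y) = E[XY] - E[X]E[Y] = 0 - 2/3*0 = 0

0


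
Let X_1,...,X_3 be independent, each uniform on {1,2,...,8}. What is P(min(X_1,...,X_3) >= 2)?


P(min >= 2) = P(all X_i >= 2) = (P(X_1 >= 2))^3
= (7/8)^3 = 343/512

343/512


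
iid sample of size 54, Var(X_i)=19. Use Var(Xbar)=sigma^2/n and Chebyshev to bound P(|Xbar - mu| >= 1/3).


Var(Xbar) = Var(X)/n = 19/54
Chebyshev: P(|Xbar-mu| >= 1/3) <= Var(Xbar)/(1/3)^2 = (19/54)/(1/9) = 19/6
Bound exceeds 1, so trivial bound: 1

1


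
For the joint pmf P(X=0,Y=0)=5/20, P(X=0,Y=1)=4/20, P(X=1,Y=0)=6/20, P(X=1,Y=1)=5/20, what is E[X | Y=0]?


P(Y=0) = 11/20
E[X|Y=0] = (0*5 + 1*6)/11 = 6/11

6/11


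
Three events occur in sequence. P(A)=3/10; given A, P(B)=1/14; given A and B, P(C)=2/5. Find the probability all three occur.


P(A∩B∩C) = P(A) * P(B|A) * P(C|A∩B)
= 3/10 * 1/14 * 2/5
= 3/140 * 2/5 = 3/350

3/350


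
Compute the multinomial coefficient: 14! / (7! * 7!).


14! = 87178291200
Denominator: 7!=5040 * 7!=5040
Coefficient = 87178291200 / 25401600 = 3432

3432


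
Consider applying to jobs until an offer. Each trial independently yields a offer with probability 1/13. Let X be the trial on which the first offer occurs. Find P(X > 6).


P(X > 6) = P(first 6 trials all fail) = (1-p)^6 = (12/13)^6 = 2985984/4826809

2985984/4826809


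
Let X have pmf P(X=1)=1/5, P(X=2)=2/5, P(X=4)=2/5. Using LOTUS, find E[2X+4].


E[2X+4] = sum(g(x)*P(x))
= 6*1/5 + 8*2/5 + 12*2/5
= 46/5

46/5


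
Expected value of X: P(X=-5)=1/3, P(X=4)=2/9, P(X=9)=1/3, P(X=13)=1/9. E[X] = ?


E[X] = sum(x * P(x))
= -5*1/3 + 4*2/9 + 9*1/3 + 13*1/9
= 11/3

11/3


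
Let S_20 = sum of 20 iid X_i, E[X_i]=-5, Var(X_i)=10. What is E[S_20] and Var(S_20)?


E[S_n] = n*mu = 20*-5 = -100
Var(S_n) = n*sigma^2 = 20*10 = 200

E[S_20]=-100, Var(S_20)=200


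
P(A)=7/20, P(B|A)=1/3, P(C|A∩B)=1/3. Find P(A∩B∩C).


P(A∩B∩C) = P(A) * P(B|A) * P(C|A∩B)
= 7/20 * 1/3 * 1/3
= 7/60 * 1/3 = 7/180

7/180


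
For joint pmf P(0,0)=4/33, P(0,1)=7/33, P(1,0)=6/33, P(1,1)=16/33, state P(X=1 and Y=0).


Read from table: P(X=1, Y=0) = 6/33 = 2/11

2/11


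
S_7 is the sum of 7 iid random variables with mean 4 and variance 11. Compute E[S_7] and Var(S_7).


E[S_n] = n*mu = 7*4 = 28
Var(S_n) = n*sigma^2 = 7*11 = 77

E[S_7]=28, Var(S_7)=77


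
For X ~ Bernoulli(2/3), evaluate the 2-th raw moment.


For Bernoulli: X in {0,1}
E[X^2] = 0^2*(1-2/3) + 1^2*2/3 = 2/3

2/3


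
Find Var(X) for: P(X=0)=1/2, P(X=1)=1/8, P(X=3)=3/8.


E[X] = 5/4, E[X^2] = 7/2
Var(X) = E[X^2] - (E[X])^2 = 7/2 - (5/4)^2 = 31/16

31/16


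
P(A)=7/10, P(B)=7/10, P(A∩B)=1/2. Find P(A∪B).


P(A∪B) = P(A) + P(B) - P(A∩B)
= 7/10 + 7/10 - 1/2 = 9/10

9/10


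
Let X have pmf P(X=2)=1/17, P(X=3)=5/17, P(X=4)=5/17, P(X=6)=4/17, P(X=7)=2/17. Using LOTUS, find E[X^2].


E[X^2] = sum(g(x)*P(x))
= 4*1/17 + 9*5/17 + 16*5/17 + 36*4/17 + 49*2/17
= 371/17

371/17


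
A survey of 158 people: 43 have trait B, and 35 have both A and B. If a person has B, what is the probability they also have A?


P(A|B) = P(A∩B)/P(B) = (35/158)/(43/158) = 35/43

35/43


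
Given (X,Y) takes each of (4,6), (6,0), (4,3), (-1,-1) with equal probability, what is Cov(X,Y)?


E[X]=13/4, E[Y]=2, E[XY]=37/4
Cov(X,Y) = E[XY] - E[X]E[Y] = 37/4 - 13/4*2 = 11/4

11/4


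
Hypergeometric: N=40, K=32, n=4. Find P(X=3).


P(X=3) = C(32,3)*C(8,1) / C(40,4)
= 4960*8 / 91390
= 39680/91390 = 3968/9139

3968/9139


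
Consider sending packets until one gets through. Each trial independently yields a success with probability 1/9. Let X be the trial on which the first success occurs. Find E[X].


For geometric (trials until first success), E[X] = 1/p = 1/(1/9) = 9

9


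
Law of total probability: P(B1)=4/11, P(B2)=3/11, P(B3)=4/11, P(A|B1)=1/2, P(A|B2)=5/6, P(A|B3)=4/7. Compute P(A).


P(A) = P(A|B1)P(B1) + P(A|B2)P(B2) + P(A|B3)P(B3)
= 1/2*4/11 + 5/6*3/11 + 4/7*4/11
= 2/11 + 5/22 + 16/77 = 95/154

95/154


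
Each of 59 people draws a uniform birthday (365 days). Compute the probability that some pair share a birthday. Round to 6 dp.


P(all different) = prod((365-i)/365 for i=0..58) = 0.007011
P(at least one match) = 1 - 0.007011 = 0.992989

0.992989


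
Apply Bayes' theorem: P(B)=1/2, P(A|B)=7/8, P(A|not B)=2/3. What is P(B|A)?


P(A) = P(A|B)P(B) + P(A|B')P(B') = 7/8*1/2 + 2/3*1/2 = 37/48
P(B|A) = P(A|B)P(B)/P(A) = (7/16)/(37/48) = 21/37

21/37


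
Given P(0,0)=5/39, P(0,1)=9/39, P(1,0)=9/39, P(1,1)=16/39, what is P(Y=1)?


P(Y=1) = P(0,1)+P(1,1) = 9/39 + 16/39 = 25/39

25/39


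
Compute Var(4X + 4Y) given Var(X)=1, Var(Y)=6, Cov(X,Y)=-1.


Var(4X + 4Y) = 4^2*Var(X) + 4^2*Var(Y) + 2*4*4*Cov(X,Y)
= 16*1 + 16*6 + 32*(-1)
= 16 + 96 - 32 = 80

80


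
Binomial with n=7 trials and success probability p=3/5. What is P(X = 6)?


P(X=6) = C(7,6) * p^6 * (1-p)^1
= 7 * 729/15625 * 2/5
= 10206/78125

10206/78125


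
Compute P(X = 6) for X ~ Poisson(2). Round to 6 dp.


P(X=6) = e^(-2) * 2^6 / 6!
≈ 0.1353352832 * 64 / 720
≈ 0.012030

0.012030


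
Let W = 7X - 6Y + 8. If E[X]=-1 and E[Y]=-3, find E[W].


E[7X - 6Y + 8] = 7*E[X] - 6*E[Y] + 8
= (7)*(-1) + (-6)*(-3) + (8)
= -7 + 18 + 8 = 19

19


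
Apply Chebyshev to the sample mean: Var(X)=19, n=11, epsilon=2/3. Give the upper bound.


Var(Xbar) = Var(X)/n = 19/11
Chebyshev: P(|Xbar-mu| >= 2/3) <= Var(Xbar)/(2/3)^2 = (19/11)/(4/9) = 171/44
Bound exceeds 1, so trivial bound: 1

1


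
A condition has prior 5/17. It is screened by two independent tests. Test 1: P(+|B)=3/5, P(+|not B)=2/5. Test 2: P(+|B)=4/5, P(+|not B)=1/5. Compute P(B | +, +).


After test 1: P(+) = 3/5*5/17 + 2/5*12/17 = 39/85
P(B|+) = (3/17)/(39/85) = 5/13
After test 2 (use post1 as new prior): P(+) = 4/5*5/13 + 1/5*8/13 = 28/65
P(B|+,+) = (4/13)/(28/65) = 5/7

5/7


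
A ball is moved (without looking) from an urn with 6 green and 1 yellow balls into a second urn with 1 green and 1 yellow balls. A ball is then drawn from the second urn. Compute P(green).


P(transfer green) = 6/7; P(transfer yellow) = 1/7
If green transferred: Urn II has 2 green of 3, so P(green|green moved) = 2/3
If yellow transferred: Urn II has 1 green of 3, so P(green|yellow moved) = 1/3
By total probability: P(green) = 6/7*2/3 + 1/7*1/3 = 13/21

13/21


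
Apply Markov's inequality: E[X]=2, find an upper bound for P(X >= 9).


Markov: P(X >= a) <= E[X]/a
P(X >= 9) <= 2/9

2/9


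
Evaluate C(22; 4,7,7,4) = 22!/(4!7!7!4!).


22! = 1124000727777607680000
Denominator: 4!=24 * 7!=5040 * 7!=5040 * 4!=24
Coefficient = 1124000727777607680000 / 14631321600 = 76821544800

76821544800


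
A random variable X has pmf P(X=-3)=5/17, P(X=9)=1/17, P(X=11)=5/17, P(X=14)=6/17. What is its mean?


E[X] = sum(x * P(x))
= -3*5/17 + 9*1/17 + 11*5/17 + 14*6/17
= 133/17

133/17


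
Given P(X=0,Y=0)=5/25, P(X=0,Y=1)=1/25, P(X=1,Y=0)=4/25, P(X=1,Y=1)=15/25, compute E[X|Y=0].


P(Y=0) = 9/25
E[X|Y=0] = (0*5 + 1*4)/9 = 4/9

4/9


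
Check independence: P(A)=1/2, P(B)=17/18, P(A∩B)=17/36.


P(A)*P(B) = 1/2*17/18 = 17/36
P(A∩B) = 17/36, which equals P(A)P(B), so independent

Yes, A and B are independent


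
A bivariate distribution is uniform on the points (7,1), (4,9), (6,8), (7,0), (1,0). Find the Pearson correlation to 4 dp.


Cov(X,Y) = 0.2000, Var(X) = 5.2000, Var(Y) = 16.2400
rho = Cov/(sqrt(VarX)*sqrt(VarY)) = 0.0218

0.0218


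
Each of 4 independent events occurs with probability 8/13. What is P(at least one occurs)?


P(at least one) = 1 - P(none)
P(none) = (1 - 8/13)^4 = (5/13)^4 = 625/28561
P(at least one) = 1 - 625/28561 = 27936/28561

27936/28561


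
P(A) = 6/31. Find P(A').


P(A') = 1 - P(A) = 1 - 6/31 = 25/31

25/31


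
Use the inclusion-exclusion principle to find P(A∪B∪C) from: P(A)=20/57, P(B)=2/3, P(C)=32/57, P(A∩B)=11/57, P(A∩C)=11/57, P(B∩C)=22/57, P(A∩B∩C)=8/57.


P(A∪B∪C) = P(A)+P(B)+P(C) - P(AB)-P(AC)-P(BC) + P(ABC)
= 20/57+2/3+32/57 - 11/57-11/57-22/57 + 8/57
= 18/19

18/19


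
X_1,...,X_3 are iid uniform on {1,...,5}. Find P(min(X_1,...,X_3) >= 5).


P(min >= 5) = P(all X_i >= 5) = (P(X_1 >= 5))^3
= (1/5)^3 = 1/125

1/125


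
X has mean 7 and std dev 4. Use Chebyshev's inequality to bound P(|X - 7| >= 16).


k = 16/4 = 4
Chebyshev: P(|X-mu| >= k*sigma) <= 1/k^2 = 1/4^2 = 1/16

1/16


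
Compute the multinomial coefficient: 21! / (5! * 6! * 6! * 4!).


21! = 51090942171709440000
Denominator: 5!=120 * 6!=720 * 6!=720 * 4!=24
Coefficient = 51090942171709440000 / 1492992000 = 34220506320

34220506320


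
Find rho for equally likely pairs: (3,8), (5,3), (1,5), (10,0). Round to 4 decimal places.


Cov(X,Y) = -8.0000, Var(X) = 11.1875, Var(Y) = 8.5000
rho = Cov/(sqrt(VarX)*sqrt(VarY)) = -0.8204

-0.8204


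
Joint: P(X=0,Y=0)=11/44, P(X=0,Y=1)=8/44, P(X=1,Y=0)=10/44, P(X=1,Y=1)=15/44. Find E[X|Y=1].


P(Y=1) = 23/44
E[X|Y=1] = (0*8 + 1*15)/23 = 15/23

15/23


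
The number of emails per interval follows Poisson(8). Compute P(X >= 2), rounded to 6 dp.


P(X>=2) = 1 - P(X<=1) = 1 - (e^(-8)*8^0/0! + e^(-8)*8^1/1!)
≈ 1 - (0.0003354626 + 0.0026837010)
= 1 - 0.0030191636 = 0.9969808364
≈ 0.996981

0.996981


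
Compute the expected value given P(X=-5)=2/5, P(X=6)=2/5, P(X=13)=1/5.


E[X] = sum(x * P(x))
= -5*2/5 + 6*2/5 + 13*1/5
= 3

3


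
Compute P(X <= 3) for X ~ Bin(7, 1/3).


P(X<=3) = P(X=0) + P(X=1) + P(X=2) + P(X=3)
= 128/2187 + 448/2187 + 224/729 + 560/2187
= 1808/2187

1808/2187


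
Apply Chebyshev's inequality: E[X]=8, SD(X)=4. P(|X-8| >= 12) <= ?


k = 12/4 = 3
Chebyshev: P(|X-mu| >= k*sigma) <= 1/k^2 = 1/3^2 = 1/9

1/9


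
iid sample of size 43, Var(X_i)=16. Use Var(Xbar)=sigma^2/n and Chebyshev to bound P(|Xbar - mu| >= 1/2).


Var(Xbar) = Var(X)/n = 16/43
Chebyshev: P(|Xbar-mu| >= 1/2) <= Var(Xbar)/(1/2)^2 = (16/43)/(1/4) = 64/43
Bound exceeds 1, so trivial bound: 1

1


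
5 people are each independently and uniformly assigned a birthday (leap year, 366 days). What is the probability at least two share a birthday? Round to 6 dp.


P(all different) = prod((366-i)/366 for i=0..4) = 0.972938
P(at least one match) = 1 - 0.972938 = 0.027062

0.027062


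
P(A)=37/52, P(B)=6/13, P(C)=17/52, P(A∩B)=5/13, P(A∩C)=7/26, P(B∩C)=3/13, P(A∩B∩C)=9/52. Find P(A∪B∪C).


P(A∪B∪C) = P(A)+P(B)+P(C) - P(AB)-P(AC)-P(BC) + P(ABC)
= 37/52+6/13+17/52 - 5/13-7/26-3/13 + 9/52
= 41/52

41/52


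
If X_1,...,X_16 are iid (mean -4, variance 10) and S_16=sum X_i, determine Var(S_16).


By independence, Var(S_n) = n*Var(X_1) = 16*10 = 160

160


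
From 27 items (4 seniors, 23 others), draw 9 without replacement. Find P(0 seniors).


P(X=0) = C(4,0)*C(23,9) / C(27,9)
= 1*817190 / 4686825
= 817190/4686825 = 34/195

34/195


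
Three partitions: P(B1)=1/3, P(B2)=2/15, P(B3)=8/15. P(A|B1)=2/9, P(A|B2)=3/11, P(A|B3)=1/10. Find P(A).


P(A) = P(A|B1)P(B1) + P(A|B2)P(B2) + P(A|B3)P(B3)
= 2/9*1/3 + 3/11*2/15 + 1/10*8/15
= 2/27 + 2/55 + 4/75 = 1216/7425

1216/7425


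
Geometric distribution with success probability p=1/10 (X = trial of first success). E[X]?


For geometric (trials until first success), E[X] = 1/p = 1/(1/10) = 10

10


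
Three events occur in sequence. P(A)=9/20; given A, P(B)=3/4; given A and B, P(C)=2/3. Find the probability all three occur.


P(A∩B∩C) = P(A) * P(B|A) * P(C|A∩B)
= 9/20 * 3/4 * 2/3
= 27/80 * 2/3 = 9/40

9/40


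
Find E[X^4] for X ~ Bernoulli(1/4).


For Bernoulli: X in {0,1}
E[X^4] = 0^4*(1-1/4) + 1^4*1/4 = 1/4

1/4


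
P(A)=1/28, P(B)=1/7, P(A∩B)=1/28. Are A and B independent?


P(A)*P(B) = 1/28*1/7 = 1/196
P(A∩B) = 1/28 != 1/196, so not independent

No, A and B are not independent


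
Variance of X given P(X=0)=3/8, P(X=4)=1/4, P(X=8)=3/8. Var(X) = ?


E[X] = 4, E[X^2] = 28
Var(X) = E[X^2] - (E[X])^2 = 28 - (4)^2 = 12

12


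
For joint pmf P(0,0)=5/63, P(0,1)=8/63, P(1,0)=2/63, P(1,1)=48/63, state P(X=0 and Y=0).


Read from table: P(X=0, Y=0) = 5/63

5/63


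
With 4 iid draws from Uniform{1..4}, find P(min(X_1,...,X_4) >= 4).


P(min >= 4) = P(all X_i >= 4) = (P(X_1 >= 4))^4
= (1/4)^4 = 1/256

1/256


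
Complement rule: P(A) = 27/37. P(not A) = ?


P(A') = 1 - P(A) = 1 - 27/37 = 10/37

10/37


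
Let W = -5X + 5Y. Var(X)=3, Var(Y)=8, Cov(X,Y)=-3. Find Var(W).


Var(-5X + 5Y) = (-5)^2*Var(X) + 5^2*Var(Y) + 2*(-5)*5*Cov(X,Y)
= 25*3 + 25*8 - 50*(-3)
= 75 + 200 + 150 = 425

425


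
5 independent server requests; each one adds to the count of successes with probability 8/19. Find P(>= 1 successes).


P(at least one) = 1 - P(none)
P(none) = (1 - 8/19)^5 = (11/19)^5 = 161051/2476099
P(at least one) = 1 - 161051/2476099 = 2315048/2476099

2315048/2476099


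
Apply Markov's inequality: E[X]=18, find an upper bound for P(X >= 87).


Markov: P(X >= a) <= E[X]/a
P(X >= 87) <= 18/87 = 6/29

6/29


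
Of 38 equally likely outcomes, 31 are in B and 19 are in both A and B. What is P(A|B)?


P(A|B) = P(A∩B)/P(B) = (19/38)/(31/38) = 19/31

19/31


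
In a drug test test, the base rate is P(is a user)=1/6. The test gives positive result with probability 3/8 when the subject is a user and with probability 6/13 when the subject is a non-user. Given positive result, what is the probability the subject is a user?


P(A) = P(A|B)P(B) + P(A|B')P(B') = 3/8*1/6 + 6/13*5/6 = 93/208
P(B|A) = P(A|B)P(B)/P(A) = (1/16)/(93/208) = 13/93

13/93


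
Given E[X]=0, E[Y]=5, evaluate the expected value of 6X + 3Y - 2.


E[6X + 3Y - 2] = 6*E[X] + 3*E[Y] - 2
= (6)*(0) + (3)*(5) + (-2)
= 0 + 15 - 2 = 13

13


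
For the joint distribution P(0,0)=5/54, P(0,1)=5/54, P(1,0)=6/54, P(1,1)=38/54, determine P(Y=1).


P(Y=1) = P(0,1)+P(1,1) = 5/54 + 38/54 = 43/54

43/54


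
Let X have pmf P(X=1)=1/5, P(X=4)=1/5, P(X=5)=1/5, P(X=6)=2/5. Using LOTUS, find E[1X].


E[1X] = sum(g(x)*P(x))
= 1*1/5 + 4*1/5 + 5*1/5 + 6*2/5
= 22/5

22/5


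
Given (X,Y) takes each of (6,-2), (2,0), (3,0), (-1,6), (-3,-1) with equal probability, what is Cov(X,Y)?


E[X]=7/5, E[Y]=3/5, E[XY]=-3
Cov(X,Y) = E[XY] - E[X]E[Y] = -3 - 7/5*3/5 = -96/25

-96/25


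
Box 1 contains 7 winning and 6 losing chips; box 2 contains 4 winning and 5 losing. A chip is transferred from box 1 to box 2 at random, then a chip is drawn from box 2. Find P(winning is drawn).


P(transfer winning) = 7/13; P(transfer losing) = 6/13
If winning transferred: Urn II has 5 winning of 10, so P(winning|winning moved) = 1/2
If losing transferred: Urn II has 4 winning of 10, so P(winning|losing moved) = 2/5
By total probability: P(winning) = 7/13*1/2 + 6/13*2/5 = 59/130

59/130


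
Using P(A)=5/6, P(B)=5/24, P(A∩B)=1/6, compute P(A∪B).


P(A∪B) = P(A) + P(B) - P(A∩B)
= 5/6 + 5/24 - 1/6 = 7/8

7/8


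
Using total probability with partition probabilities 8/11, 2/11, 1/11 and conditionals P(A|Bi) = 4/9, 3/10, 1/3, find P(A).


P(A) = P(A|B1)P(B1) + P(A|B2)P(B2) + P(A|B3)P(B3)
= 4/9*8/11 + 3/10*2/11 + 1/3*1/11
= 32/99 + 3/55 + 1/33 = 202/495

202/495
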